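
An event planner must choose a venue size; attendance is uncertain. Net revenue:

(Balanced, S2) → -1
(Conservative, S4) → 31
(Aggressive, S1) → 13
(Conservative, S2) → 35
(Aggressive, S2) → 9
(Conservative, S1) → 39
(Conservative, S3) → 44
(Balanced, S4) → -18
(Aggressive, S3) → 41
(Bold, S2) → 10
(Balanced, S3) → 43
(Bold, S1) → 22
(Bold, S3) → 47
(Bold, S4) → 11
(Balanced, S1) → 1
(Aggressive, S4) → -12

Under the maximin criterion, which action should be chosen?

Conservative

Row minima: Conservative=31, Balanced=-18, Aggressive=-12, Bold=10
Best worst-case = 31 → Conservative.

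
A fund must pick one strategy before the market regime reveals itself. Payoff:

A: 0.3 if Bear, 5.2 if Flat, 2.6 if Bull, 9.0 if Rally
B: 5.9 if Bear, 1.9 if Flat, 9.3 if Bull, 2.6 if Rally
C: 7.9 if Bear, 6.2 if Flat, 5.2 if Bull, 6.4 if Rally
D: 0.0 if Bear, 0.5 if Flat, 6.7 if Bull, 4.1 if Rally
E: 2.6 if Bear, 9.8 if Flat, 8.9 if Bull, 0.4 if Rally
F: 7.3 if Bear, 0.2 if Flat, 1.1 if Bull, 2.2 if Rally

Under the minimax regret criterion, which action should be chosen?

C

Column bests: Bear=7.9, Flat=9.8, Bull=9.3, Rally=9.0.
A regrets: 7.6, 4.6, 6.7, 0.0 → max 7.6
B regrets: 2.0, 7.9, 0.0, 6.4 → max 7.9
C regrets: 0.0, 3.6, 4.1, 2.6 → max 4.1
D regrets: 7.9, 9.3, 2.6, 4.9 → max 9.3
E regrets: 5.3, 0.0, 0.4, 8.6 → max 8.6
F regrets: 0.6, 9.6, 8.2, 6.8 → max 9.6
Smallest max regret = 4.1 → C.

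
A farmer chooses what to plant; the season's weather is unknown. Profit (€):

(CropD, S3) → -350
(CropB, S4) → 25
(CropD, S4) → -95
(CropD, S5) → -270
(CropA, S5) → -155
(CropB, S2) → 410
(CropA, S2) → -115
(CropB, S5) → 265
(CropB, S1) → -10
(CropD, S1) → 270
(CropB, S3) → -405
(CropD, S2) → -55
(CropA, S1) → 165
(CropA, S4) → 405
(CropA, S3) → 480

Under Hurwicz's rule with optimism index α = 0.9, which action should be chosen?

CropA: 0.9·480 + 0.1·(-155) = 416.5
CropB: 0.9·410 + 0.1·(-405) = 328.5
CropD: 0.9·270 + 0.1·(-350) = 208
Highest Hurwicz score = 416.5 → CropA.

CropA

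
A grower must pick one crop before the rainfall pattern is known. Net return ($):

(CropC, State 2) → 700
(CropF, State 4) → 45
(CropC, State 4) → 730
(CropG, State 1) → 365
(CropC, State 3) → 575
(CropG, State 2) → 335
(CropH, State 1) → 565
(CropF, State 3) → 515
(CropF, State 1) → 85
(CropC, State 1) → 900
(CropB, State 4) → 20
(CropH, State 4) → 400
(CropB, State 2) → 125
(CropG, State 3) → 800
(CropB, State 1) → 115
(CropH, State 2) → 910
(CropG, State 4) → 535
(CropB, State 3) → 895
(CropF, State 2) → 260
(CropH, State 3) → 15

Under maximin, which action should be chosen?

Row minima: CropF=45, CropB=20, CropG=335, CropH=15, CropC=575
Best worst-case = 575 → CropC.

CropC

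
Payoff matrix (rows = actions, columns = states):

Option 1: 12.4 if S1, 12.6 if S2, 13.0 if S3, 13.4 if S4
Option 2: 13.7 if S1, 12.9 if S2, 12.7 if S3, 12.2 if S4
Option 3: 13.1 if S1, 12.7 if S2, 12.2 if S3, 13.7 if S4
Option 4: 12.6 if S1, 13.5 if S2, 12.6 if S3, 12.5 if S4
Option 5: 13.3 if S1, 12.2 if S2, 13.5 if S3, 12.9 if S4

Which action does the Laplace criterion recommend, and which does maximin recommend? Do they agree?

laplace → Option 5; maximin → Option 4 (disagree)

Row averages: Option 1=12.85, Option 2=12.875, Option 3=12.925, Option 4=12.8, Option 5=12.975
Highest average = 12.975 → Option 5.
Row minima: Option 1=12.4, Option 2=12.2, Option 3=12.2, Option 4=12.5, Option 5=12.2
Best worst-case = 12.5 → Option 4.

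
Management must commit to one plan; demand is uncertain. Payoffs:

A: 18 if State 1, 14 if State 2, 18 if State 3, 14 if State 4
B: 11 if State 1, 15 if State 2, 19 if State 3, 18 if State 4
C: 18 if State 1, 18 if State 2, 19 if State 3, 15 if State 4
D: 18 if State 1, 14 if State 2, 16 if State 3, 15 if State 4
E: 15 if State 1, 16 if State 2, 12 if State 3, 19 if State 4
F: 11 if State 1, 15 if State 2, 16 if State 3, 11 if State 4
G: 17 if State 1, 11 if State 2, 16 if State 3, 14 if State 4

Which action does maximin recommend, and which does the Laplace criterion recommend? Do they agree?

maximin → C; laplace → C (agree)

Row minima: A=14, B=11, C=15, D=14, E=12, F=11, G=11
Best worst-case = 15 → C.
Row averages: A=16, B=15.75, C=17.5, D=15.75, E=15.5, F=13.25, G=14.5
Highest average = 17.5 → C.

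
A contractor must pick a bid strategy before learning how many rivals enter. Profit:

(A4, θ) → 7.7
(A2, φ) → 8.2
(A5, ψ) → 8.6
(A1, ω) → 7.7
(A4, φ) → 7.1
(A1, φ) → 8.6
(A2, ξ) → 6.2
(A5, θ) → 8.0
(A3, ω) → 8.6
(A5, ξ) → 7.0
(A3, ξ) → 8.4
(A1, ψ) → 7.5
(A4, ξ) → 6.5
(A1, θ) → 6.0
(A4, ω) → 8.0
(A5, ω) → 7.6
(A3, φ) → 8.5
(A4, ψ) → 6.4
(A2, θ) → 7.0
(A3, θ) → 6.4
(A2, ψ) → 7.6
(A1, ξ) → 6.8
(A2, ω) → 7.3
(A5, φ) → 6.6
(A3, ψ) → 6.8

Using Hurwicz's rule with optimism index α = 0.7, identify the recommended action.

A1: 0.7·8.6 + 0.3·6.0 = 7.82
A2: 0.7·8.2 + 0.3·6.2 = 7.6
A3: 0.7·8.6 + 0.3·6.4 = 7.94
A4: 0.7·8.0 + 0.3·6.4 = 7.52
A5: 0.7·8.6 + 0.3·6.6 = 8
Highest Hurwicz score = 8 → A5.

A5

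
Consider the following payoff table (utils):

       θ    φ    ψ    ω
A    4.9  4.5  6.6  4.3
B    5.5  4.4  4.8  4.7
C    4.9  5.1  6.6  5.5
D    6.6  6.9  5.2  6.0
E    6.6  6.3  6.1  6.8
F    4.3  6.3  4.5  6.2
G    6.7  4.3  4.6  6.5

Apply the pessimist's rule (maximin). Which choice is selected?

Row minima: A=4.3, B=4.4, C=4.9, D=5.2, E=6.1, F=4.3, G=4.3
Best worst-case = 6.1 → E.

E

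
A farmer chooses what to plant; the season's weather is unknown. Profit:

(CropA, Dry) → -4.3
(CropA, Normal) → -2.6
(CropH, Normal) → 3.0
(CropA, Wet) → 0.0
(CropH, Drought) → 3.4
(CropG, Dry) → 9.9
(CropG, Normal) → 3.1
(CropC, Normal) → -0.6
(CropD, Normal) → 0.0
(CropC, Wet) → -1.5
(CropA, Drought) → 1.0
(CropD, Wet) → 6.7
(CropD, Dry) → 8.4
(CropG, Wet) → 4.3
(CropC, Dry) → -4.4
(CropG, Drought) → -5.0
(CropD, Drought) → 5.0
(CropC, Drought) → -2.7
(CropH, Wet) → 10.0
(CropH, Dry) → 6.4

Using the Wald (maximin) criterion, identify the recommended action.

CropH

Row minima: CropG=-5.0, CropA=-4.3, CropD=0.0, CropH=3.0, CropC=-4.4
Best worst-case = 3.0 → CropH.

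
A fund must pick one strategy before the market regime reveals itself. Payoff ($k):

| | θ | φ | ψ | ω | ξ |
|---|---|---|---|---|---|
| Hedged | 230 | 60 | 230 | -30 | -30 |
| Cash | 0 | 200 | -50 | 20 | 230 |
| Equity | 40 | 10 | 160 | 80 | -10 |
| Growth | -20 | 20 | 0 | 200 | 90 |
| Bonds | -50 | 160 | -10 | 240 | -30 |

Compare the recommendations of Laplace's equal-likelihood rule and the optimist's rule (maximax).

laplace → Hedged; maximax → Bonds (disagree)

Row averages: Hedged=92, Cash=80, Equity=56, Growth=58, Bonds=62
Highest average = 92 → Hedged.
Row maxima: Hedged=230, Cash=230, Equity=160, Growth=200, Bonds=240
Best best-case = 240 → Bonds.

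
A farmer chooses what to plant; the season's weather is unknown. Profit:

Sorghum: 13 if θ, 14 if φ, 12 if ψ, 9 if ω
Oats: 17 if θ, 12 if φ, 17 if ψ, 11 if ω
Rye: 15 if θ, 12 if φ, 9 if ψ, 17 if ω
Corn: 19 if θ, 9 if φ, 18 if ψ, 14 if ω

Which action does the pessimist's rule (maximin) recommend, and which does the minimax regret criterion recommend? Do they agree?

Row minima: Sorghum=9, Oats=11, Rye=9, Corn=9
Best worst-case = 11 → Oats.
Column bests: θ=19, φ=14, ψ=18, ω=17.
Sorghum regrets: 6, 0, 6, 8 → max 8
Oats regrets: 2, 2, 1, 6 → max 6
Rye regrets: 4, 2, 9, 0 → max 9
Corn regrets: 0, 5, 0, 3 → max 5
Smallest max regret = 5 → Corn.

maximin → Oats; minimax regret → Corn (disagree)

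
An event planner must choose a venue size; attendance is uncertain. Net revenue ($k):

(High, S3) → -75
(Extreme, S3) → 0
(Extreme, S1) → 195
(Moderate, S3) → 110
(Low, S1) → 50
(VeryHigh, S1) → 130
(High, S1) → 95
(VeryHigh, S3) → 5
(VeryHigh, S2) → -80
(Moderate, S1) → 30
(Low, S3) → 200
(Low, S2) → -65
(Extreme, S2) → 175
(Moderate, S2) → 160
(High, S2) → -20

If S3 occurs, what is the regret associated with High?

Best payoff under S3 is 200.
Regret = 200 − (-75) = 275.

275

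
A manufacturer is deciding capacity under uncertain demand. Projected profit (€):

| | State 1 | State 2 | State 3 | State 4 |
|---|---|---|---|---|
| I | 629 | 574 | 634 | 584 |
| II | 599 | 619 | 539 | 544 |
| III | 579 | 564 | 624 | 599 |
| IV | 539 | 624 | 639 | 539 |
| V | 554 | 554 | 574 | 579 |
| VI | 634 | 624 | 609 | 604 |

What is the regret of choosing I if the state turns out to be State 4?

20

Best payoff under State 4 is 604.
Regret = 604 − 584 = 20.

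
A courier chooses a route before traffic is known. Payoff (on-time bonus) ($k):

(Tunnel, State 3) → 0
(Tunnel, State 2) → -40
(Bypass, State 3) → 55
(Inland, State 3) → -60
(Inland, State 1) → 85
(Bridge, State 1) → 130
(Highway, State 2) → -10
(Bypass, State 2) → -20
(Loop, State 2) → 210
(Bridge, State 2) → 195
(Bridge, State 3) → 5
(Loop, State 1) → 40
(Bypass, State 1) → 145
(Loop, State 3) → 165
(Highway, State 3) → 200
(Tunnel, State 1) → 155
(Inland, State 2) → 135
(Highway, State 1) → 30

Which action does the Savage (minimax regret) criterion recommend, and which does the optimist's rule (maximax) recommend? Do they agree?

minimax regret → Loop; maximax → Loop (agree)

Column bests: State 1=155, State 2=210, State 3=200.
Bypass regrets: 10, 230, 145 → max 230
Tunnel regrets: 0, 250, 200 → max 250
Bridge regrets: 25, 15, 195 → max 195
Inland regrets: 70, 75, 260 → max 260
Loop regrets: 115, 0, 35 → max 115
Highway regrets: 125, 220, 0 → max 220
Smallest max regret = 115 → Loop.
Row maxima: Bypass=145, Tunnel=155, Bridge=195, Inland=135, Loop=210, Highway=200
Best best-case = 210 → Loop.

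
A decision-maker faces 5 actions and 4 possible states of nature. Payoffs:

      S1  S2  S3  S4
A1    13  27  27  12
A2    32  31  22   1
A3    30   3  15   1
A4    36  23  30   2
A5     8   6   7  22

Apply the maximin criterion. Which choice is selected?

Row minima: A1=12, A2=1, A3=1, A4=2, A5=6
Best worst-case = 12 → A1.

A1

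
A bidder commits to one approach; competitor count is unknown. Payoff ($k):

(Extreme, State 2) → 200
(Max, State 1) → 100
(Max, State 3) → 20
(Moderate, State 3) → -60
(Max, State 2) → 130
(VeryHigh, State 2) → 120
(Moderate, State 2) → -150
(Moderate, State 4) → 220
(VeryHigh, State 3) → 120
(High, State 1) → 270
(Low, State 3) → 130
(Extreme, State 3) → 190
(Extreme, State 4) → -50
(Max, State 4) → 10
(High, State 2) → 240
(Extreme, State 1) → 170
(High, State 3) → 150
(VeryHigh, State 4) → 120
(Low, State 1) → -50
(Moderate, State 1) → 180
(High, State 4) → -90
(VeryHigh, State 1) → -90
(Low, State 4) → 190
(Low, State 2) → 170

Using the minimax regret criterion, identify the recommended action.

Max

Column bests: State 1=270, State 2=240, State 3=190, State 4=220.
Low regrets: 320, 70, 60, 30 → max 320
Moderate regrets: 90, 390, 250, 0 → max 390
High regrets: 0, 0, 40, 310 → max 310
VeryHigh regrets: 360, 120, 70, 100 → max 360
Extreme regrets: 100, 40, 0, 270 → max 270
Max regrets: 170, 110, 170, 210 → max 210
Smallest max regret = 210 → Max.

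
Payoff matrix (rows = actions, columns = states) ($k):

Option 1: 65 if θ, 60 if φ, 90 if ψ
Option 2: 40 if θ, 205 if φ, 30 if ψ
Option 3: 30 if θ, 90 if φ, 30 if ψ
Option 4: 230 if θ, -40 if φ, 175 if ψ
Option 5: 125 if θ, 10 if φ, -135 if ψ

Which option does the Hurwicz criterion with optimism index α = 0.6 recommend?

Option 1: 0.6·90 + 0.4·60 = 78
Option 2: 0.6·205 + 0.4·30 = 135
Option 3: 0.6·90 + 0.4·30 = 66
Option 4: 0.6·230 + 0.4·(-40) = 122
Option 5: 0.6·125 + 0.4·(-135) = 21
Highest Hurwicz score = 135 → Option 2.

Option 2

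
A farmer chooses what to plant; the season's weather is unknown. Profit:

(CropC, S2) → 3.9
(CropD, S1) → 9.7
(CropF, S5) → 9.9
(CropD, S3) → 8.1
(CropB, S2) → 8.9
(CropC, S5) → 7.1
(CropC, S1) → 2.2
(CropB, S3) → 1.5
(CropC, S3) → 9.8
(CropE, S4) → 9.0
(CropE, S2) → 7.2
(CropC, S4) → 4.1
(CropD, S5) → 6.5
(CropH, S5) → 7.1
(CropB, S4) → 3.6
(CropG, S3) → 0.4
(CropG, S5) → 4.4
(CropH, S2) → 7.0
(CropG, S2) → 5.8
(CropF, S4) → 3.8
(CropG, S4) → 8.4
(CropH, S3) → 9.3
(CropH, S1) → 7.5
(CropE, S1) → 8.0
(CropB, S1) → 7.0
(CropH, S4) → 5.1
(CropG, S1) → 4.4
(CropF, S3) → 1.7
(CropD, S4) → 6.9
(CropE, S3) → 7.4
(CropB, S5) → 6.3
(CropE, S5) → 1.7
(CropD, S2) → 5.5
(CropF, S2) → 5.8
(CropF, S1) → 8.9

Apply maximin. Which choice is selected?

CropD

Row minima: CropD=5.5, CropH=5.1, CropG=0.4, CropE=1.7, CropC=2.2, CropF=1.7, CropB=1.5
Best worst-case = 5.5 → CropD.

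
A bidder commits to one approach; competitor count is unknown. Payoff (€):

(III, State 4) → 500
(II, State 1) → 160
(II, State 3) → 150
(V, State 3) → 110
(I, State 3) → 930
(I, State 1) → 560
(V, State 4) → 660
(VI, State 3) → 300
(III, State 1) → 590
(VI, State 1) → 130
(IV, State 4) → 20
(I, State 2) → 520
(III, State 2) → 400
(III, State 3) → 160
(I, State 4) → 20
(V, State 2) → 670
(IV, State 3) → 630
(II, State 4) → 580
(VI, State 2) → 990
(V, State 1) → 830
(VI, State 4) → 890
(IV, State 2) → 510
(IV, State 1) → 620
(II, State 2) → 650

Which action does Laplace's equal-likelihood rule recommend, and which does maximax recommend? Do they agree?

Row averages: I=507.5, II=385, III=412.5, IV=445, V=567.5, VI=577.5
Highest average = 577.5 → VI.
Row maxima: I=930, II=650, III=590, IV=630, V=830, VI=990
Best best-case = 990 → VI.

laplace → VI; maximax → VI (agree)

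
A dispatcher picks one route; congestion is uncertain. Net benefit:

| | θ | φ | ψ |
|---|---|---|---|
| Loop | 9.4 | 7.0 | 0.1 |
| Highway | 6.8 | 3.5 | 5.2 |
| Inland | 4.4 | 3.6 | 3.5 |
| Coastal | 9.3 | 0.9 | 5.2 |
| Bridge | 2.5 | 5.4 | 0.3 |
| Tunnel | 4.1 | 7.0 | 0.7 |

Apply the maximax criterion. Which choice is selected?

Row maxima: Loop=9.4, Highway=6.8, Inland=4.4, Coastal=9.3, Bridge=5.4, Tunnel=7.0
Best best-case = 9.4 → Loop.

Loop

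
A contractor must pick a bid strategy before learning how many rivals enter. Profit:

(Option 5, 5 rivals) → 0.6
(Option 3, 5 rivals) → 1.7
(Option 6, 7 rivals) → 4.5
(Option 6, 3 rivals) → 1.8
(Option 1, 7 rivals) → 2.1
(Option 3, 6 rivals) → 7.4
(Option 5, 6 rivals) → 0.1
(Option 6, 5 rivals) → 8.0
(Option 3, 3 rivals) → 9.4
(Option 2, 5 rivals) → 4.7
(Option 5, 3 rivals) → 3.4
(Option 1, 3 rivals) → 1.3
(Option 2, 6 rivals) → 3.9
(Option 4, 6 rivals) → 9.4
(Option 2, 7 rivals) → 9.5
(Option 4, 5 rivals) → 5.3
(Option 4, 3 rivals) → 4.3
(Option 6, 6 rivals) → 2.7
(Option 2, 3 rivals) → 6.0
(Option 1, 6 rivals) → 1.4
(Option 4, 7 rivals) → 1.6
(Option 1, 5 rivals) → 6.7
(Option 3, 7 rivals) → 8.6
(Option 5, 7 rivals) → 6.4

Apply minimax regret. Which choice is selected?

Option 2

Column bests: 3 rivals=9.4, 5 rivals=8.0, 6 rivals=9.4, 7 rivals=9.5.
Option 1 regrets: 8.1, 1.3, 8.0, 7.4 → max 8.1
Option 2 regrets: 3.4, 3.3, 5.5, 0.0 → max 5.5
Option 3 regrets: 0.0, 6.3, 2.0, 0.9 → max 6.3
Option 4 regrets: 5.1, 2.7, 0.0, 7.9 → max 7.9
Option 5 regrets: 6.0, 7.4, 9.3, 3.1 → max 9.3
Option 6 regrets: 7.6, 0.0, 6.7, 5.0 → max 7.6
Smallest max regret = 5.5 → Option 2.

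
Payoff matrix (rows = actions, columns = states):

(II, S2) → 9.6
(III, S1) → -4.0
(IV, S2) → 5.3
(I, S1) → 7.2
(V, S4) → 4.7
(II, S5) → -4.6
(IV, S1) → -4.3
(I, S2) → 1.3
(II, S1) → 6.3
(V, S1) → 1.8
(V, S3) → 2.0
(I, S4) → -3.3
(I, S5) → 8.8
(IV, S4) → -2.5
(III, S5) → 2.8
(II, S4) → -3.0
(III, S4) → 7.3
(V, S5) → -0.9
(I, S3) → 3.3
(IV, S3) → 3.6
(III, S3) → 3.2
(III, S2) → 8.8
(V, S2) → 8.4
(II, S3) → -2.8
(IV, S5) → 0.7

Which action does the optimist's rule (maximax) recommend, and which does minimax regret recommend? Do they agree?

maximax → II; minimax regret → V (disagree)

Row maxima: I=8.8, II=9.6, III=8.8, IV=5.3, V=8.4
Best best-case = 9.6 → II.
Column bests: S1=7.2, S2=9.6, S3=3.6, S4=7.3, S5=8.8.
I regrets: 0.0, 8.3, 0.3, 10.6, 0.0 → max 10.6
II regrets: 0.9, 0.0, 6.4, 10.3, 13.4 → max 13.4
III regrets: 11.2, 0.8, 0.4, 0.0, 6.0 → max 11.2
IV regrets: 11.5, 4.3, 0.0, 9.8, 8.1 → max 11.5
V regrets: 5.4, 1.2, 1.6, 2.6, 9.7 → max 9.7
Smallest max regret = 9.7 → V.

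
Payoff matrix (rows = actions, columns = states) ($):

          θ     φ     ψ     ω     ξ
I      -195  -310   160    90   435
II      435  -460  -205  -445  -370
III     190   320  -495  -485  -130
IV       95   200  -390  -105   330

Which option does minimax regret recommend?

IV

Column bests: θ=435, φ=320, ψ=160, ω=90, ξ=435.
I regrets: 630, 630, 0, 0, 0 → max 630
II regrets: 0, 780, 365, 535, 805 → max 805
III regrets: 245, 0, 655, 575, 565 → max 655
IV regrets: 340, 120, 550, 195, 105 → max 550
Smallest max regret = 550 → IV.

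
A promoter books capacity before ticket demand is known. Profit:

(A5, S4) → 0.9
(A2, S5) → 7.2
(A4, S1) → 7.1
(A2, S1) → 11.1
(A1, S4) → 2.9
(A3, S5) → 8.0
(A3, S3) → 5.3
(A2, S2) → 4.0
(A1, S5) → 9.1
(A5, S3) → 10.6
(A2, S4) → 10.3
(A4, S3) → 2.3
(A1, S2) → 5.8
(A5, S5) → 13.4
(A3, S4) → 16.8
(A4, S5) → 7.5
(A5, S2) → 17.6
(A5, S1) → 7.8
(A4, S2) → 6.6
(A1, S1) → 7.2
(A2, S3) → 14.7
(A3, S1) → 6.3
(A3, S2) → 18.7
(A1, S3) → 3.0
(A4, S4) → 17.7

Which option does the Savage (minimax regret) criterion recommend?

A3

Column bests: S1=11.1, S2=18.7, S3=14.7, S4=17.7, S5=13.4.
A1 regrets: 3.9, 12.9, 11.7, 14.8, 4.3 → max 14.8
A2 regrets: 0.0, 14.7, 0.0, 7.4, 6.2 → max 14.7
A3 regrets: 4.8, 0.0, 9.4, 0.9, 5.4 → max 9.4
A4 regrets: 4.0, 12.1, 12.4, 0.0, 5.9 → max 12.4
A5 regrets: 3.3, 1.1, 4.1, 16.8, 0.0 → max 16.8
Smallest max regret = 9.4 → A3.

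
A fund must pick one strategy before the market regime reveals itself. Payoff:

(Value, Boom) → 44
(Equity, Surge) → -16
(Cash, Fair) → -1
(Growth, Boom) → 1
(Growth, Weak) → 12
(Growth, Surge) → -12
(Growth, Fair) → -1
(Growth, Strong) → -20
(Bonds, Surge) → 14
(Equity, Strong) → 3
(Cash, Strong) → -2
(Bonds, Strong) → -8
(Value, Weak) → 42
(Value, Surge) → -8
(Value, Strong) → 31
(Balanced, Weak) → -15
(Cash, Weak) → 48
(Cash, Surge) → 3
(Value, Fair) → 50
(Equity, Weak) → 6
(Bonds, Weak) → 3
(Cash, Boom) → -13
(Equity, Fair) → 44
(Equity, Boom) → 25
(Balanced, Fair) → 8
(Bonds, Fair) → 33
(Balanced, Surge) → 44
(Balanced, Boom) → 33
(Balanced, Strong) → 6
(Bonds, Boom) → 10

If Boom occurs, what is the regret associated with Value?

0

Best payoff under Boom is 44.
Regret = 44 − 44 = 0.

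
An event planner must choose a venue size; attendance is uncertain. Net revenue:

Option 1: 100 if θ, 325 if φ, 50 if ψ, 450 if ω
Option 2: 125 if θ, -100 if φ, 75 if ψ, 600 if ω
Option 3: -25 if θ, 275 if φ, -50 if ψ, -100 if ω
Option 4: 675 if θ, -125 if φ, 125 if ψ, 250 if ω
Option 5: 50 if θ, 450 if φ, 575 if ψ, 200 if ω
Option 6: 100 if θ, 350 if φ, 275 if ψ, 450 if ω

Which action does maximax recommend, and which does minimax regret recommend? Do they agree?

maximax → Option 4; minimax regret → Option 2 (disagree)

Row maxima: Option 1=450, Option 2=600, Option 3=275, Option 4=675, Option 5=575, Option 6=450
Best best-case = 675 → Option 4.
Column bests: θ=675, φ=450, ψ=575, ω=600.
Option 1 regrets: 575, 125, 525, 150 → max 575
Option 2 regrets: 550, 550, 500, 0 → max 550
Option 3 regrets: 700, 175, 625, 700 → max 700
Option 4 regrets: 0, 575, 450, 350 → max 575
Option 5 regrets: 625, 0, 0, 400 → max 625
Option 6 regrets: 575, 100, 300, 150 → max 575
Smallest max regret = 550 → Option 2.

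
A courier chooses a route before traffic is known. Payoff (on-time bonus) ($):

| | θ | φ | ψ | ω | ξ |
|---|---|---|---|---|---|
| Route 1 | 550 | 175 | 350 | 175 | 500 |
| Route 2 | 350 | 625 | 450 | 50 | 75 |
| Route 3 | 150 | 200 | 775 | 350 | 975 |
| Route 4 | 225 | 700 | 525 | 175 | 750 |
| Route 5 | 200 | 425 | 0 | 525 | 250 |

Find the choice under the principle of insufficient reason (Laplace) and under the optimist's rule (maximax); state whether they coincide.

Row averages: Route 1=350, Route 2=310, Route 3=490, Route 4=475, Route 5=280
Highest average = 490 → Route 3.
Row maxima: Route 1=550, Route 2=625, Route 3=975, Route 4=750, Route 5=525
Best best-case = 975 → Route 3.

laplace → Route 3; maximax → Route 3 (agree)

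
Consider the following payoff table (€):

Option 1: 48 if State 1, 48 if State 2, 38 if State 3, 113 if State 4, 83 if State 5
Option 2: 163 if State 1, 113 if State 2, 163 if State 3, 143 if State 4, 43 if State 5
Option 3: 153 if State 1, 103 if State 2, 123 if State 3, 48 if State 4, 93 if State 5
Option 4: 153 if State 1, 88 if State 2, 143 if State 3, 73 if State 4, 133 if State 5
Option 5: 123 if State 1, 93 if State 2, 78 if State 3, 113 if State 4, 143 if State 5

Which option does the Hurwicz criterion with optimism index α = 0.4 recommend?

Option 1: 0.4·113 + 0.6·38 = 68
Option 2: 0.4·163 + 0.6·43 = 91
Option 3: 0.4·153 + 0.6·48 = 90
Option 4: 0.4·153 + 0.6·73 = 105
Option 5: 0.4·143 + 0.6·78 = 104
Highest Hurwicz score = 105 → Option 4.

Option 4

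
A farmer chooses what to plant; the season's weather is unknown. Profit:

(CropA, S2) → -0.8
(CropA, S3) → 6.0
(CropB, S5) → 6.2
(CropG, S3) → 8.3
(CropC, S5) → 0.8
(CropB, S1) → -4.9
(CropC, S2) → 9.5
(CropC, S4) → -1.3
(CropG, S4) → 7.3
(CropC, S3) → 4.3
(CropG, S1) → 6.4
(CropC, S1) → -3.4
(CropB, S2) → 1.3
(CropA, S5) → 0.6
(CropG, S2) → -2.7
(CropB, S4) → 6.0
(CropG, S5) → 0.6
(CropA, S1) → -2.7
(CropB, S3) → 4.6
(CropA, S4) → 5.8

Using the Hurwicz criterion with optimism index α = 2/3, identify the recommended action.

CropC

CropG: 2/3·8.3 + 1/3·(-2.7) = 139/30
CropA: 2/3·6.0 + 1/3·(-2.7) = 3.1
CropC: 2/3·9.5 + 1/3·(-3.4) = 5.2
CropB: 2/3·6.2 + 1/3·(-4.9) = 2.5
Highest Hurwicz score = 5.2 → CropC.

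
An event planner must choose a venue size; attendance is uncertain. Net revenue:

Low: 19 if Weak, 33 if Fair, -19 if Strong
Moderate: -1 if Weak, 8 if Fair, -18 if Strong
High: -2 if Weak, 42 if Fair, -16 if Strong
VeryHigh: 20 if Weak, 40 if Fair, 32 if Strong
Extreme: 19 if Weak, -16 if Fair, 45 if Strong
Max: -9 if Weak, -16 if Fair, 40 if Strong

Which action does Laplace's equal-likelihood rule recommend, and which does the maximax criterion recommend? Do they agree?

laplace → VeryHigh; maximax → Extreme (disagree)

Row averages: Low=11, Moderate=-11/3, High=8, VeryHigh=92/3, Extreme=16, Max=5
Highest average = 92/3 → VeryHigh.
Row maxima: Low=33, Moderate=8, High=42, VeryHigh=40, Extreme=45, Max=40
Best best-case = 45 → Extreme.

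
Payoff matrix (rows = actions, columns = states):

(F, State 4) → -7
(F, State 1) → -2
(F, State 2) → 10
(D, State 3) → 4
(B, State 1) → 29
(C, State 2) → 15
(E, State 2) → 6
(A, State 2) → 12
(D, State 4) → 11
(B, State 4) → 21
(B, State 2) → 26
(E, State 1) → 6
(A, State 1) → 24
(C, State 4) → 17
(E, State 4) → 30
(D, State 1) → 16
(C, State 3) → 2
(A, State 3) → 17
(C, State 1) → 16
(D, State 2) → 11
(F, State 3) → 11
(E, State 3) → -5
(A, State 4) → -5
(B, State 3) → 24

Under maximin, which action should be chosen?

Row minima: A=-5, B=21, C=2, D=4, E=-5, F=-7
Best worst-case = 21 → B.

B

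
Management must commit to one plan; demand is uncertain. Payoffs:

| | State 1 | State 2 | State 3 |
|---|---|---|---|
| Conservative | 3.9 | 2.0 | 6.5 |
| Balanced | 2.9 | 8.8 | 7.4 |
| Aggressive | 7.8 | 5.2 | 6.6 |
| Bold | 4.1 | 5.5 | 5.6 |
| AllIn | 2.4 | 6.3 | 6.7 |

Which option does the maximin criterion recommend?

Row minima: Conservative=2.0, Balanced=2.9, Aggressive=5.2, Bold=4.1, AllIn=2.4
Best worst-case = 5.2 → Aggressive.

Aggressive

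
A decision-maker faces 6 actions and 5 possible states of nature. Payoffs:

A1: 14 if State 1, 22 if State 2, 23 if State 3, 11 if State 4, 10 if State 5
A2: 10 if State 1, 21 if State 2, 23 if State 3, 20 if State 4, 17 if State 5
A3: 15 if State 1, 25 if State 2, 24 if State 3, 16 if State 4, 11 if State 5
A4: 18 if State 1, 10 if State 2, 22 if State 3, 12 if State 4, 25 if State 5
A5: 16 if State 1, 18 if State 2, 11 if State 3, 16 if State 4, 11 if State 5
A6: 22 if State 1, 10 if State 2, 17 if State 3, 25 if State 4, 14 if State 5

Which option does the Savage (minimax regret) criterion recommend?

A2

Column bests: State 1=22, State 2=25, State 3=24, State 4=25, State 5=25.
A1 regrets: 8, 3, 1, 14, 15 → max 15
A2 regrets: 12, 4, 1, 5, 8 → max 12
A3 regrets: 7, 0, 0, 9, 14 → max 14
A4 regrets: 4, 15, 2, 13, 0 → max 15
A5 regrets: 6, 7, 13, 9, 14 → max 14
A6 regrets: 0, 15, 7, 0, 11 → max 15
Smallest max regret = 12 → A2.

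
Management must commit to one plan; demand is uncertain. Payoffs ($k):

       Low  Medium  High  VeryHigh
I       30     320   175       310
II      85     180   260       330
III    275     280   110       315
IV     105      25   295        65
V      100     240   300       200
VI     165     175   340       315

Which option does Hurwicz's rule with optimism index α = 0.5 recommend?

I: 0.5·320 + 0.5·30 = 175
II: 0.5·330 + 0.5·85 = 207.5
III: 0.5·315 + 0.5·110 = 212.5
IV: 0.5·295 + 0.5·25 = 160
V: 0.5·300 + 0.5·100 = 200
VI: 0.5·340 + 0.5·165 = 252.5
Highest Hurwicz score = 252.5 → VI.

VI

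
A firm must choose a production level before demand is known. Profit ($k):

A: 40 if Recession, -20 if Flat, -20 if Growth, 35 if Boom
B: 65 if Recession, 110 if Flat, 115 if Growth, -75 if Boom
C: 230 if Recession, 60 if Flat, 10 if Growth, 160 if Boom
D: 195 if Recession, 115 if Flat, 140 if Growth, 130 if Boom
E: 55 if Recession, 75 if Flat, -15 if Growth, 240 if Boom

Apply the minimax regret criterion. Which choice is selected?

D

Column bests: Recession=230, Flat=115, Growth=140, Boom=240.
A regrets: 190, 135, 160, 205 → max 205
B regrets: 165, 5, 25, 315 → max 315
C regrets: 0, 55, 130, 80 → max 130
D regrets: 35, 0, 0, 110 → max 110
E regrets: 175, 40, 155, 0 → max 175
Smallest max regret = 110 → D.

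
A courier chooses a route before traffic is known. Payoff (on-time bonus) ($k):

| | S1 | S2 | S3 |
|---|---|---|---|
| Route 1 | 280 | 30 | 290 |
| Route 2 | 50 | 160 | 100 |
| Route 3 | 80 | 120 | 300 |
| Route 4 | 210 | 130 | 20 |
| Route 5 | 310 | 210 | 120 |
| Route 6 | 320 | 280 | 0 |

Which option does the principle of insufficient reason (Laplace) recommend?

Route 5

Row averages: Route 1=200, Route 2=310/3, Route 3=500/3, Route 4=120, Route 5=640/3, Route 6=200
Highest average = 640/3 → Route 5.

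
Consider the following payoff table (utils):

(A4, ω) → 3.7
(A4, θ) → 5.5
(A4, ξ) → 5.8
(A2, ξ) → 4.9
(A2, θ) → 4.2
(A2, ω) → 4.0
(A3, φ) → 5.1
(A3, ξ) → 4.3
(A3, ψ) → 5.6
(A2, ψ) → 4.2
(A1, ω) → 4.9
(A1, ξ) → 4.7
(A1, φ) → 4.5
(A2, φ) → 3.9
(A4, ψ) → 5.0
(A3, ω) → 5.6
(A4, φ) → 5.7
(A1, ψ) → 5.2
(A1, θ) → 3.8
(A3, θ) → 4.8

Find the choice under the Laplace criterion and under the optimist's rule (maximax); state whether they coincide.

laplace → A4; maximax → A4 (agree)

Row averages: A1=4.62, A2=4.24, A3=5.08, A4=5.14
Highest average = 5.14 → A4.
Row maxima: A1=5.2, A2=4.9, A3=5.6, A4=5.8
Best best-case = 5.8 → A4.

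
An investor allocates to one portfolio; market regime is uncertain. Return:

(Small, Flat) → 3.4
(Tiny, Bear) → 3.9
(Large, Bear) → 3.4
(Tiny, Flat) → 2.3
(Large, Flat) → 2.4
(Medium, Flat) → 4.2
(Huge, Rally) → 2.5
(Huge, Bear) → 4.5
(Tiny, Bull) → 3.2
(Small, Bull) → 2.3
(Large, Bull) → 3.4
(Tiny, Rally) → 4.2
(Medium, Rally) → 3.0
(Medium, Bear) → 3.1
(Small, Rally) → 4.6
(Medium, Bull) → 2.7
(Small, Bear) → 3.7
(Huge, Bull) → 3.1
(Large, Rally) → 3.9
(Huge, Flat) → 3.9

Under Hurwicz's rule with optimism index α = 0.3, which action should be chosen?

Medium

Tiny: 0.3·4.2 + 0.7·2.3 = 2.87
Small: 0.3·4.6 + 0.7·2.3 = 2.99
Medium: 0.3·4.2 + 0.7·2.7 = 3.15
Large: 0.3·3.9 + 0.7·2.4 = 2.85
Huge: 0.3·4.5 + 0.7·2.5 = 3.1
Highest Hurwicz score = 3.15 → Medium.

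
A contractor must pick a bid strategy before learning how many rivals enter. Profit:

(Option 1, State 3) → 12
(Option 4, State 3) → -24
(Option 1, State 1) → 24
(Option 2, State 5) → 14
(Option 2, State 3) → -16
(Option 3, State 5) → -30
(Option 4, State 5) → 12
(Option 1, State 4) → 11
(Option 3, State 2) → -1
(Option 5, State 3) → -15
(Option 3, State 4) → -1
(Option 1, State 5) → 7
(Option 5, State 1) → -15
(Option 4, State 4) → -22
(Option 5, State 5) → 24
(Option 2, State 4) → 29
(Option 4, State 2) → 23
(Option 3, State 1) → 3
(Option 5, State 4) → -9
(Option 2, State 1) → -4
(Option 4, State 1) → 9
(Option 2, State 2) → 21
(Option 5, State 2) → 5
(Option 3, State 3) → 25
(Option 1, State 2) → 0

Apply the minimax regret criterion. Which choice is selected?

Column bests: State 1=24, State 2=23, State 3=25, State 4=29, State 5=24.
Option 1 regrets: 0, 23, 13, 18, 17 → max 23
Option 2 regrets: 28, 2, 41, 0, 10 → max 41
Option 3 regrets: 21, 24, 0, 30, 54 → max 54
Option 4 regrets: 15, 0, 49, 51, 12 → max 51
Option 5 regrets: 39, 18, 40, 38, 0 → max 40
Smallest max regret = 23 → Option 1.

Option 1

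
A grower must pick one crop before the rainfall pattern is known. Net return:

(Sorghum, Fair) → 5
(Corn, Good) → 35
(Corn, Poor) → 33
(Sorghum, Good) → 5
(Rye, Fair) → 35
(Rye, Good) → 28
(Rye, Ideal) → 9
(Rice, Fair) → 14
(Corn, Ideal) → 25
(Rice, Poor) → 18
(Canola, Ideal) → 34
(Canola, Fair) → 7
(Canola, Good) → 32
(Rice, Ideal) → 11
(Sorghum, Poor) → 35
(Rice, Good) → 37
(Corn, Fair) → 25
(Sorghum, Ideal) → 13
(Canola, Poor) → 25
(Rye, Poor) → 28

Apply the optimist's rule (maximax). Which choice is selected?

Rice

Row maxima: Rye=35, Corn=35, Canola=34, Sorghum=35, Rice=37
Best best-case = 37 → Rice.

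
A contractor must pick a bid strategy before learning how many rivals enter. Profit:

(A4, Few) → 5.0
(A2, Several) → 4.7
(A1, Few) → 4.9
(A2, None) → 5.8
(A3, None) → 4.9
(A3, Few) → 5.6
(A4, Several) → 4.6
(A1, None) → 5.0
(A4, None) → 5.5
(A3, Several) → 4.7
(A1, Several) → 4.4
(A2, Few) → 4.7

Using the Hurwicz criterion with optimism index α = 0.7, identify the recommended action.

A2

A1: 0.7·5.0 + 0.3·4.4 = 4.82
A2: 0.7·5.8 + 0.3·4.7 = 5.47
A3: 0.7·5.6 + 0.3·4.7 = 5.33
A4: 0.7·5.5 + 0.3·4.6 = 5.23
Highest Hurwicz score = 5.47 → A2.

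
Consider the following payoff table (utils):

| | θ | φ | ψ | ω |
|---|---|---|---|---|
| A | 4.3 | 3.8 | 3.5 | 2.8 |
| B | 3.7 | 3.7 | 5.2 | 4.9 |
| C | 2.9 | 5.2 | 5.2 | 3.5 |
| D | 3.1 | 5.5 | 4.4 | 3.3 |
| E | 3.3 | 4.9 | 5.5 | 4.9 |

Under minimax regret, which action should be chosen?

E

Column bests: θ=4.3, φ=5.5, ψ=5.5, ω=4.9.
A regrets: 0.0, 1.7, 2.0, 2.1 → max 2.1
B regrets: 0.6, 1.8, 0.3, 0.0 → max 1.8
C regrets: 1.4, 0.3, 0.3, 1.4 → max 1.4
D regrets: 1.2, 0.0, 1.1, 1.6 → max 1.6
E regrets: 1.0, 0.6, 0.0, 0.0 → max 1.0
Smallest max regret = 1.0 → E.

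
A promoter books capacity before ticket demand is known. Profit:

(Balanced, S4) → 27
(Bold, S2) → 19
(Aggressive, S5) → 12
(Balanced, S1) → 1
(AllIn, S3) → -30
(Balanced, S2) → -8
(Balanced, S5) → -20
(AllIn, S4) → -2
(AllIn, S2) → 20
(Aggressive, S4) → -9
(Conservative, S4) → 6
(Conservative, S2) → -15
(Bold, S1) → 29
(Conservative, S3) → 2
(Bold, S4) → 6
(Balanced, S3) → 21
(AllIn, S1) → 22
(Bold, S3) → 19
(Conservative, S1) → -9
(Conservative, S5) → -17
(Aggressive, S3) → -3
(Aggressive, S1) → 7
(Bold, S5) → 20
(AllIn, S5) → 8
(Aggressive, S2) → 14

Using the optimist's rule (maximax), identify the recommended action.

Bold

Row maxima: Conservative=6, Balanced=27, Aggressive=14, Bold=29, AllIn=22
Best best-case = 29 → Bold.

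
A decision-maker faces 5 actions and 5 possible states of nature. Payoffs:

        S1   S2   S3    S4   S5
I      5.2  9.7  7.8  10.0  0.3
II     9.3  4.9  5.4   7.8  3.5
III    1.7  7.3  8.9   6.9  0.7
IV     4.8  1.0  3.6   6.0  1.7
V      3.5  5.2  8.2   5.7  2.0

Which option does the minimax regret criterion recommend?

I

Column bests: S1=9.3, S2=9.7, S3=8.9, S4=10.0, S5=3.5.
I regrets: 4.1, 0.0, 1.1, 0.0, 3.2 → max 4.1
II regrets: 0.0, 4.8, 3.5, 2.2, 0.0 → max 4.8
III regrets: 7.6, 2.4, 0.0, 3.1, 2.8 → max 7.6
IV regrets: 4.5, 8.7, 5.3, 4.0, 1.8 → max 8.7
V regrets: 5.8, 4.5, 0.7, 4.3, 1.5 → max 5.8
Smallest max regret = 4.1 → I.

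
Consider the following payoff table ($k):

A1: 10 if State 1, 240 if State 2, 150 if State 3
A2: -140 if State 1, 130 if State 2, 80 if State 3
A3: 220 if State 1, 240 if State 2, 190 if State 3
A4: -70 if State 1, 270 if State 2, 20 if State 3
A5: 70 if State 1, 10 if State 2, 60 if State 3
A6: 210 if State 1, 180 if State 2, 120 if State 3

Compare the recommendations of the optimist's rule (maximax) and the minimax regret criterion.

Row maxima: A1=240, A2=130, A3=240, A4=270, A5=70, A6=210
Best best-case = 270 → A4.
Column bests: State 1=220, State 2=270, State 3=190.
A1 regrets: 210, 30, 40 → max 210
A2 regrets: 360, 140, 110 → max 360
A3 regrets: 0, 30, 0 → max 30
A4 regrets: 290, 0, 170 → max 290
A5 regrets: 150, 260, 130 → max 260
A6 regrets: 10, 90, 70 → max 90
Smallest max regret = 30 → A3.

maximax → A4; minimax regret → A3 (disagree)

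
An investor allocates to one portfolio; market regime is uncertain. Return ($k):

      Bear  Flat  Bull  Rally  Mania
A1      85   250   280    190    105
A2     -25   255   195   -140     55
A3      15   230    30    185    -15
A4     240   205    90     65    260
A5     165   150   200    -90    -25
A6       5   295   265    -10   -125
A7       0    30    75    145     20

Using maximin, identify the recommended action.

A1

Row minima: A1=85, A2=-140, A3=-15, A4=65, A5=-90, A6=-125, A7=0
Best worst-case = 85 → A1.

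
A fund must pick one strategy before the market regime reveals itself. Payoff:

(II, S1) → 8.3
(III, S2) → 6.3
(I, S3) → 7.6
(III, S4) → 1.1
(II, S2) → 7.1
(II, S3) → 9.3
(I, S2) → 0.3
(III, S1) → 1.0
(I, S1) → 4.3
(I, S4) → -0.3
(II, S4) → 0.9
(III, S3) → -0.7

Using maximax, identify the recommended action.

II

Row maxima: I=7.6, II=9.3, III=6.3
Best best-case = 9.3 → II.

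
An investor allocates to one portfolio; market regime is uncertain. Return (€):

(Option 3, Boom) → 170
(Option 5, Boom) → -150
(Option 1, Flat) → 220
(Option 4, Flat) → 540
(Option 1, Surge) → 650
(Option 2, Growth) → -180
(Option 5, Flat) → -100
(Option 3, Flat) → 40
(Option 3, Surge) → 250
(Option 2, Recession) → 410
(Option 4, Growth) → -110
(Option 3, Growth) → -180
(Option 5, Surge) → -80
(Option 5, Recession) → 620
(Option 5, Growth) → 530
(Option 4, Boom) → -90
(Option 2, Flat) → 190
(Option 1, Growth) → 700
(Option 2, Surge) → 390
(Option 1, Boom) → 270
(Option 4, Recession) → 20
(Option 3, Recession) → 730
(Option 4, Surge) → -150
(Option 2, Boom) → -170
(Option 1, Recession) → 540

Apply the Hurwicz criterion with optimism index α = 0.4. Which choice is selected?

Option 1: 0.4·700 + 0.6·220 = 412
Option 2: 0.4·410 + 0.6·(-180) = 56
Option 3: 0.4·730 + 0.6·(-180) = 184
Option 4: 0.4·540 + 0.6·(-150) = 126
Option 5: 0.4·620 + 0.6·(-150) = 158
Highest Hurwicz score = 412 → Option 1.

Option 1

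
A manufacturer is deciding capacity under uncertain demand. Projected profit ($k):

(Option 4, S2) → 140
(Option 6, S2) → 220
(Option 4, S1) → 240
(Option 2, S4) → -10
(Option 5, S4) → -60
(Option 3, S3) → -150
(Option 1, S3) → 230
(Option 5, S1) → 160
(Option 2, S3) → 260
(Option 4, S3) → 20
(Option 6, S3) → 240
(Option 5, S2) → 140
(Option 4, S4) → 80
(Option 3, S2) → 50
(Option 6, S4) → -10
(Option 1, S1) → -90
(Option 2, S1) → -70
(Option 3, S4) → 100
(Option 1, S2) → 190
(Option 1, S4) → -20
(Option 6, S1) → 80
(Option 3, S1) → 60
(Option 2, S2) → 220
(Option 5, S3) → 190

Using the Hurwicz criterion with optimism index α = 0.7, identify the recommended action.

Option 1: 0.7·230 + 0.3·(-90) = 134
Option 2: 0.7·260 + 0.3·(-70) = 161
Option 3: 0.7·100 + 0.3·(-150) = 25
Option 4: 0.7·240 + 0.3·20 = 174
Option 5: 0.7·190 + 0.3·(-60) = 115
Option 6: 0.7·240 + 0.3·(-10) = 165
Highest Hurwicz score = 174 → Option 4.

Option 4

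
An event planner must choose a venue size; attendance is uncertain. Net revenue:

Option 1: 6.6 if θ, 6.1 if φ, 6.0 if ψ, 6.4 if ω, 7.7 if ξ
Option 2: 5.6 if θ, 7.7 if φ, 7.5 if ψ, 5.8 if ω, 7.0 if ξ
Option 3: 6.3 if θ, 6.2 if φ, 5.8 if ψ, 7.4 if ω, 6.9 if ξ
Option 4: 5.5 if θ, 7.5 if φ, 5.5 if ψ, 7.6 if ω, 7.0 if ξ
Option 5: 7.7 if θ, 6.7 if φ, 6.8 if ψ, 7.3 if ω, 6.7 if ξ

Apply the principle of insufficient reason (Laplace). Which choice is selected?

Option 5

Row averages: Option 1=6.56, Option 2=6.72, Option 3=6.52, Option 4=6.62, Option 5=7.04
Highest average = 7.04 → Option 5.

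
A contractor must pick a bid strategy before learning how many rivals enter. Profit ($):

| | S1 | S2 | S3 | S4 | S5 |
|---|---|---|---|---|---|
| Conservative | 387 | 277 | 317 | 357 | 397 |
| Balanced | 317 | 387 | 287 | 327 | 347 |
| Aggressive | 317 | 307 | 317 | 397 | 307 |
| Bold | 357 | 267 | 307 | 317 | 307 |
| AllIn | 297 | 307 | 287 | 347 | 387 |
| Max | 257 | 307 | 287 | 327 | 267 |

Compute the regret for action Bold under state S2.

Best payoff under S2 is 387.
Regret = 387 − 267 = 120.

120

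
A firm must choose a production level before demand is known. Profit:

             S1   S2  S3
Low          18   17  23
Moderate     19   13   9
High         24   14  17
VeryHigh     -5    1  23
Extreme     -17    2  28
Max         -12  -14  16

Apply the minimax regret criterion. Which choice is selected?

Low

Column bests: S1=24, S2=17, S3=28.
Low regrets: 6, 0, 5 → max 6
Moderate regrets: 5, 4, 19 → max 19
High regrets: 0, 3, 11 → max 11
VeryHigh regrets: 29, 16, 5 → max 29
Extreme regrets: 41, 15, 0 → max 41
Max regrets: 36, 31, 12 → max 36
Smallest max regret = 6 → Low.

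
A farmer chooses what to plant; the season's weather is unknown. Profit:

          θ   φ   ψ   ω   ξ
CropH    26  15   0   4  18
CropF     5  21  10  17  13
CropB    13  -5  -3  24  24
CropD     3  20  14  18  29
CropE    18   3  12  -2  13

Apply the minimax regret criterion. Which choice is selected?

CropH

Column bests: θ=26, φ=21, ψ=14, ω=24, ξ=29.
CropH regrets: 0, 6, 14, 20, 11 → max 20
CropF regrets: 21, 0, 4, 7, 16 → max 21
CropB regrets: 13, 26, 17, 0, 5 → max 26
CropD regrets: 23, 1, 0, 6, 0 → max 23
CropE regrets: 8, 18, 2, 26, 16 → max 26
Smallest max regret = 20 → CropH.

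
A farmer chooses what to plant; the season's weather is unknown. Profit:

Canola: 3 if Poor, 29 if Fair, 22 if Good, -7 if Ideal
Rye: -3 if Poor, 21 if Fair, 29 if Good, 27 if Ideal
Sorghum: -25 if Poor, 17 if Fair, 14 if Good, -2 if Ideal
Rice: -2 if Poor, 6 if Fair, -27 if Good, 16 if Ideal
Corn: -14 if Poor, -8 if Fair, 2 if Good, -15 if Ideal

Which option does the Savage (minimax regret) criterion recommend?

Column bests: Poor=3, Fair=29, Good=29, Ideal=27.
Canola regrets: 0, 0, 7, 34 → max 34
Rye regrets: 6, 8, 0, 0 → max 8
Sorghum regrets: 28, 12, 15, 29 → max 29
Rice regrets: 5, 23, 56, 11 → max 56
Corn regrets: 17, 37, 27, 42 → max 42
Smallest max regret = 8 → Rye.

Rye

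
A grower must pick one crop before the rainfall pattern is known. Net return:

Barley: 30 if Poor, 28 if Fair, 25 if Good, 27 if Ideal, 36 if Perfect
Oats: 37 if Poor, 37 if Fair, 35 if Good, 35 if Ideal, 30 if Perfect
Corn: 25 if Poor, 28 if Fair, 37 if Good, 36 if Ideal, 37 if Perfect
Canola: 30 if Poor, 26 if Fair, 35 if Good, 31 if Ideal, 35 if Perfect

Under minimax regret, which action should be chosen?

Column bests: Poor=37, Fair=37, Good=37, Ideal=36, Perfect=37.
Barley regrets: 7, 9, 12, 9, 1 → max 12
Oats regrets: 0, 0, 2, 1, 7 → max 7
Corn regrets: 12, 9, 0, 0, 0 → max 12
Canola regrets: 7, 11, 2, 5, 2 → max 11
Smallest max regret = 7 → Oats.

Oats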